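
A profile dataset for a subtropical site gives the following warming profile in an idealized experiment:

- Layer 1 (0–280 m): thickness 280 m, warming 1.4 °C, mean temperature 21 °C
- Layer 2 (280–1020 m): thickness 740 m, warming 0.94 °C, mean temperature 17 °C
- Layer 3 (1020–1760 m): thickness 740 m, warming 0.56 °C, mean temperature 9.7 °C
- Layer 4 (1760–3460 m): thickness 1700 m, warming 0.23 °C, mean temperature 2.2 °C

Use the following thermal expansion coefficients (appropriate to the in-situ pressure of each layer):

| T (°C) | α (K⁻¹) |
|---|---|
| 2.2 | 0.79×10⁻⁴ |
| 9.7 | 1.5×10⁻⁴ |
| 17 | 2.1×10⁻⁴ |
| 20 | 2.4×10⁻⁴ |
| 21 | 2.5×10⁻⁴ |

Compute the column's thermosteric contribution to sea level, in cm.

about 33.7 cm

Layer 1 at 21 °C → α = 2.5×10⁻⁴ K⁻¹
Layer 2 at 17 °C → α = 2.1×10⁻⁴ K⁻¹
Layer 3 at 9.7 °C → α = 1.5×10⁻⁴ K⁻¹
Layer 4 at 2.2 °C → α = 0.79×10⁻⁴ K⁻¹
280 × 1.4 × 2.5×10⁻⁴ = 0.09800 m
2.1×10⁻⁴ × 0.94 × 740 = 0.146076 m
1020–1760 m: 0.56 × 740 × 1.5×10⁻⁴ = 0.06216 m
1760–3460 m: 1700 × 0.23 × 0.79×10⁻⁴ = 0.030889 m
Δh = 0.09800 + 0.146076 + 0.06216 + 0.030889 = 0.337125 m ≈ 33.7 cm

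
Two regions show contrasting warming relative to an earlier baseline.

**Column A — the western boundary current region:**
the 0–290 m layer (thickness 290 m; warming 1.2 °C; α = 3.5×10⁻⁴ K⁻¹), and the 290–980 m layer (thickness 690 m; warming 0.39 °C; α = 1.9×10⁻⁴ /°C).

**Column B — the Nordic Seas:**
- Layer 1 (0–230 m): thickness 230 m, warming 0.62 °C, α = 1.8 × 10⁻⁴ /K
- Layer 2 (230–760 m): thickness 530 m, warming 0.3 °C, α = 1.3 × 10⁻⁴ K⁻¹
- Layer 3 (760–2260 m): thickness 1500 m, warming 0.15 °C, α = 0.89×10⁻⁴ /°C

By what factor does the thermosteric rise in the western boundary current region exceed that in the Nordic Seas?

A Layer 1: 3.5×10⁻⁴ × 1.2 × 290 = 0.12180 m
A Layer 2: 0.39 × 1.9×10⁻⁴ × 690 = 0.051129 m
A total: 0.172929 m
B Layer 1: 1.8×10⁻⁴ × 0.62 × 230 = 0.025668 m
B Layer 2: 530 × 0.3 × 1.3×10⁻⁴ = 0.02067 m
B 760–2260 m: 0.15 × 0.89×10⁻⁴ × 1500 = 0.020025 m
B total: 0.066363 m
Ratio: 0.172929 / 0.066363 ≈ 2.606

2.6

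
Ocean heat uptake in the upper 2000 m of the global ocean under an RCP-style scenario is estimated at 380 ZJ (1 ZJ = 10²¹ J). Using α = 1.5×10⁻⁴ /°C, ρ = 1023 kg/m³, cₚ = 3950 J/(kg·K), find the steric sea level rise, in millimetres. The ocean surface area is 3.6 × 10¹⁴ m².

Δh ≈ 39 mm

Per unit area: Q = 380×10²¹ / (3.6×10¹⁴) ≈ 1.056×10⁹ J/m²
Δh = αQ/(ρcₚ) = 1.5×10⁻⁴ × 1.056×10⁹ / (1023 × 3950) ≈ 0.03920 m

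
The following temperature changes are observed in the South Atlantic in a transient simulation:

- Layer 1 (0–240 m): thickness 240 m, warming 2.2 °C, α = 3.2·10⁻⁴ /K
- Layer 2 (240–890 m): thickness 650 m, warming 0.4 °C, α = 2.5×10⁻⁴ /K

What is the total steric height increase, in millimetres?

2.2 × 240 × 3.2×10⁻⁴ = 0.16896 m
240–890 m: 650 × 0.4 × 2.5×10⁻⁴ = 0.06500 m
Δh = 0.16896 + 0.06500 = 0.23396 m

about 230 mm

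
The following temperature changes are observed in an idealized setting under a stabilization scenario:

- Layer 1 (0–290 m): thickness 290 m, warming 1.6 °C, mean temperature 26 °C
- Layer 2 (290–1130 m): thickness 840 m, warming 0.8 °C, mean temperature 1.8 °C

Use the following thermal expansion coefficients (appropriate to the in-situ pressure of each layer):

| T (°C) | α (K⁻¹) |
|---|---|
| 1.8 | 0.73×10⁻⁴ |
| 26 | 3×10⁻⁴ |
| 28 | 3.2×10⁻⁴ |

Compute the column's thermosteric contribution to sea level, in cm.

Δh = 18.8 cm

Layer 1 at 26 °C → α = 3×10⁻⁴ K⁻¹
Layer 2 at 1.8 °C → α = 0.73×10⁻⁴ K⁻¹
Layer 1: 290 × 1.6 × 3×10⁻⁴ = 0.13920 m
Layer 2: 0.73×10⁻⁴ × 840 × 0.8 = 0.049056 m
Δh = 0.13920 + 0.049056 = 0.188256 m ≈ 18.8 cm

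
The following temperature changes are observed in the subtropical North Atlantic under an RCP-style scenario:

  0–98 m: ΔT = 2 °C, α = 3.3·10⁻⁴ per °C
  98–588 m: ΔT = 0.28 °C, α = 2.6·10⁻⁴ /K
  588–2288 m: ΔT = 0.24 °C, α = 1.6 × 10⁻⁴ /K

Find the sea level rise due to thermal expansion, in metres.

0.17 m of thermosteric rise

Layer 1: 98 × 3.3×10⁻⁴ × 2 = 0.06468 m
98–588 m: 490 × 0.28 × 2.6×10⁻⁴ = 0.035672 m
588–2288 m: 1700 × 1.6×10⁻⁴ × 0.24 = 0.06528 m
Δh = 0.06468 + 0.035672 + 0.06528 = 0.165632 m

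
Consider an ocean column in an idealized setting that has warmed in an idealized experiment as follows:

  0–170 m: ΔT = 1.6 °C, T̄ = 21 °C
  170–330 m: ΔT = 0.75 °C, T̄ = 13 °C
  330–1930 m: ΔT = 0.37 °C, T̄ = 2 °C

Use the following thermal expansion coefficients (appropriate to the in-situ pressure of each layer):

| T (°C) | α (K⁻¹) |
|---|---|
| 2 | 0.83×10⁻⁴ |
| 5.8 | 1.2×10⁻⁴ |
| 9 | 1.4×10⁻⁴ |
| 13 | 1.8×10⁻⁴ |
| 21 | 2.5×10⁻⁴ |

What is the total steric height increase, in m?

Layer 1 at 21 °C → α = 2.5×10⁻⁴ K⁻¹
Layer 2 at 13 °C → α = 1.8×10⁻⁴ K⁻¹
Layer 3 at 2 °C → α = 0.83×10⁻⁴ K⁻¹
0–170 m: 170 × 1.6 × 2.5×10⁻⁴ = 0.06800 m
Layer 2: 160 × 1.8×10⁻⁴ × 0.75 = 0.02160 m
330–1930 m: 0.37 × 1600 × 0.83×10⁻⁴ = 0.049136 m
Δh = 0.06800 + 0.02160 + 0.049136 = 0.138736 m ≈ 0.139 m

0.139 m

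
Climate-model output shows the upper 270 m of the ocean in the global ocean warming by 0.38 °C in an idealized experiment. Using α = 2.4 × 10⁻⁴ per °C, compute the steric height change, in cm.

Δh = 2.5 cm

Δh = αΔT·H = 2.4×10⁻⁴ × 0.38 × 270 = 0.024624 m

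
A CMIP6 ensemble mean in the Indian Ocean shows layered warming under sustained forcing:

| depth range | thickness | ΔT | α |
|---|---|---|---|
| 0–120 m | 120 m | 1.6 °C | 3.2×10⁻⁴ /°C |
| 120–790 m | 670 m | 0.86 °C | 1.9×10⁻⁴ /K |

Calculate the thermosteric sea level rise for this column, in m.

about 0.171 m

0–120 m: 1.6 × 3.2×10⁻⁴ × 120 = 0.06144 m
Layer 2: 670 × 0.86 × 1.9×10⁻⁴ = 0.109478 m
Δh = 0.06144 + 0.109478 = 0.170918 m ≈ 0.171 m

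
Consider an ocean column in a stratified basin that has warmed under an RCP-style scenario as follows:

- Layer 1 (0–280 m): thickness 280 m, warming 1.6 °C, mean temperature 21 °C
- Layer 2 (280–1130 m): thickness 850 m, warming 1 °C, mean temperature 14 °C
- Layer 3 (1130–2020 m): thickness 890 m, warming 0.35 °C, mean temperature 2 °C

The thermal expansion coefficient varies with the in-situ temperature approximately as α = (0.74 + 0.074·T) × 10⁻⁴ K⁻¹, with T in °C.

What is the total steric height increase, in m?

Δh ≈ 0.28 m

Layer 1: α = (0.74 + 0.074×21)×10⁻⁴ = 2.294×10⁻⁴ K⁻¹
Layer 2: α = (0.74 + 0.074×14)×10⁻⁴ = 1.776×10⁻⁴ K⁻¹
Layer 3: α = (0.74 + 0.074×2)×10⁻⁴ = 0.888×10⁻⁴ K⁻¹
Layer 1: 2.294×10⁻⁴ × 280 × 1.6 = 0.1027712 m
850 × 1 × 1.776×10⁻⁴ = 0.15096 m
1130–2020 m: 0.35 × 890 × 0.888×10⁻⁴ = 0.0276612 m
Δh = 0.1027712 + 0.15096 + 0.0276612 = 0.2813924 m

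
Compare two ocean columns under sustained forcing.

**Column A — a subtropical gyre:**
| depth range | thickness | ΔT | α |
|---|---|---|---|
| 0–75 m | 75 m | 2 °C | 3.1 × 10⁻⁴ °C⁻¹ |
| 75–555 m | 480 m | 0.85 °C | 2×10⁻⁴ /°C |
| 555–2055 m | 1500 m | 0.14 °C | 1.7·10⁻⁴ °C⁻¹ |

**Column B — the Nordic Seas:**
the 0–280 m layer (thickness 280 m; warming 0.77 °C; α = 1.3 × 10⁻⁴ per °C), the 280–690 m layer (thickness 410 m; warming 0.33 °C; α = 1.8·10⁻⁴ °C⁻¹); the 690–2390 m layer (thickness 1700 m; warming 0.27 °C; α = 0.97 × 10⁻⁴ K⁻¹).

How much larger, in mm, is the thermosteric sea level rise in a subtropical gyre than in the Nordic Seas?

A 0–75 m: 2 × 3.1×10⁻⁴ × 75 = 0.04650 m
A 75–555 m: 480 × 0.85 × 2×10⁻⁴ = 0.08160 m
A 1.7×10⁻⁴ × 1500 × 0.14 = 0.03570 m
A total: 0.16380 m
B 0–280 m: 280 × 1.3×10⁻⁴ × 0.77 = 0.028028 m
B Layer 2: 410 × 1.8×10⁻⁴ × 0.33 = 0.024354 m
B Layer 3: 0.27 × 1700 × 0.97×10⁻⁴ = 0.044523 m
B total: 0.096905 m
Difference: 0.16380 − 0.096905 = 0.066895 m

67 mm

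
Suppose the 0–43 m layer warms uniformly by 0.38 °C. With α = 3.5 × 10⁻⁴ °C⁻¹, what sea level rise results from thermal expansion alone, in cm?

Δh ≈ 0.57 cm

Δh = αΔT·H = 3.5×10⁻⁴ × 0.38 × 43 = 0.005719 m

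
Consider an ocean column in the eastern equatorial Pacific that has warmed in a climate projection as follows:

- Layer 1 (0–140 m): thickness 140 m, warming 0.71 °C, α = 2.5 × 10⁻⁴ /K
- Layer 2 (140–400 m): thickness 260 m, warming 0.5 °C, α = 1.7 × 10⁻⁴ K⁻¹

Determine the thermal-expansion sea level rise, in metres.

0–140 m: 2.5×10⁻⁴ × 140 × 0.71 = 0.02485 m
Layer 2: 0.5 × 260 × 1.7×10⁻⁴ = 0.02210 m
Δh = 0.02485 + 0.02210 = 0.04695 m

Δh = 0.047 m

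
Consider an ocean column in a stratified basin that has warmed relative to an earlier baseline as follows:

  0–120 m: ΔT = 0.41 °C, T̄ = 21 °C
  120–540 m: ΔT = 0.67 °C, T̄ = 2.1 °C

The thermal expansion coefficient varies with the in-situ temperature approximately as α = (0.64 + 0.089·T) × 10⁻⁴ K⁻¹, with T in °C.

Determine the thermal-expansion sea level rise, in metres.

0.0356 m of thermosteric rise

Layer 1: α = (0.64 + 0.089×21)×10⁻⁴ = 2.509×10⁻⁴ K⁻¹
Layer 2: α = (0.64 + 0.089×2.1)×10⁻⁴ = 0.8269×10⁻⁴ K⁻¹
0–120 m: 2.509×10⁻⁴ × 120 × 0.41 = 0.01234428 m
0.8269×10⁻⁴ × 0.67 × 420 = 0.023268966 m
Δh = 0.01234428 + 0.023268966 = 0.035613246 m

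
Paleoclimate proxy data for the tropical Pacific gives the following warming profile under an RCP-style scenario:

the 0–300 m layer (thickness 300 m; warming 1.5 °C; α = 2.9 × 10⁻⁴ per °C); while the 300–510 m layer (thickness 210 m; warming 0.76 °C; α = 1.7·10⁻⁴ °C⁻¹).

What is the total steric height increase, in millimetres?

Layer 1: 1.5 × 300 × 2.9×10⁻⁴ = 0.13050 m
300–510 m: 210 × 0.76 × 1.7×10⁻⁴ = 0.027132 m
Δh = 0.13050 + 0.027132 = 0.157632 m

Δh = 158 mm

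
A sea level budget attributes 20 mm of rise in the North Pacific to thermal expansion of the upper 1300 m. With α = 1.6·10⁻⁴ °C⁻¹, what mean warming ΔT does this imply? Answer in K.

ΔT ≈ 0.0962 K

ΔT = Δh/(αH) = 0.02 / (1.6×10⁻⁴ × 1300) ≈ 0.09615 K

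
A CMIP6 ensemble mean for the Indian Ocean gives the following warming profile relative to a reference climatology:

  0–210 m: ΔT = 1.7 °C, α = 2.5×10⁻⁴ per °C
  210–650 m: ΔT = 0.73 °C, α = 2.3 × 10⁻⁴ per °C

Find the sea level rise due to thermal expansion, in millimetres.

about 163 mm

0–210 m: 210 × 1.7 × 2.5×10⁻⁴ = 0.08925 m
210–650 m: 2.3×10⁻⁴ × 0.73 × 440 = 0.073876 m
Δh = 0.08925 + 0.073876 = 0.163126 m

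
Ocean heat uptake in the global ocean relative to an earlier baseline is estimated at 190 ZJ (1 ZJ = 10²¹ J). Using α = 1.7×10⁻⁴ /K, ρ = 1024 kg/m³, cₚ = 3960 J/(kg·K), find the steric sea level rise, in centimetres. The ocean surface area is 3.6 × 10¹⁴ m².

2.21 cm of thermosteric rise

Per unit area: Q = 190×10²¹ / (3.6×10¹⁴) ≈ 5.278×10⁸ J/m²
Δh = αQ/(ρcₚ) = 1.7×10⁻⁴ × 5.278×10⁸ / (1024 × 3960) ≈ 0.022127 m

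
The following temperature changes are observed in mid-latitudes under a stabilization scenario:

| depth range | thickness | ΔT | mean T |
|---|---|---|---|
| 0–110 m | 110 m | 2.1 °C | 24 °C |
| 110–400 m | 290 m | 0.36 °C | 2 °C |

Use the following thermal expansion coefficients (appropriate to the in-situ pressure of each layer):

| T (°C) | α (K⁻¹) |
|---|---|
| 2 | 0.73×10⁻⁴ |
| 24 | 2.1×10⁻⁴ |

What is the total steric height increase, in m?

Layer 1 at 24 °C → α = 2.1×10⁻⁴ K⁻¹
Layer 2 at 2 °C → α = 0.73×10⁻⁴ K⁻¹
Layer 1: 110 × 2.1 × 2.1×10⁻⁴ = 0.04851 m
0.36 × 0.73×10⁻⁴ × 290 = 0.0076212 m
Δh = 0.04851 + 0.0076212 = 0.0561312 m ≈ 0.0561 m

about 0.0561 m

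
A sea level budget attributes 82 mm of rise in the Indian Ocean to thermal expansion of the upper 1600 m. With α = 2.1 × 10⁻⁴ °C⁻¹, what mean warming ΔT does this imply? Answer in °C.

ΔT = Δh/(αH) = 0.082 / (2.1×10⁻⁴ × 1600) ≈ 0.2440 °C

0.24 °C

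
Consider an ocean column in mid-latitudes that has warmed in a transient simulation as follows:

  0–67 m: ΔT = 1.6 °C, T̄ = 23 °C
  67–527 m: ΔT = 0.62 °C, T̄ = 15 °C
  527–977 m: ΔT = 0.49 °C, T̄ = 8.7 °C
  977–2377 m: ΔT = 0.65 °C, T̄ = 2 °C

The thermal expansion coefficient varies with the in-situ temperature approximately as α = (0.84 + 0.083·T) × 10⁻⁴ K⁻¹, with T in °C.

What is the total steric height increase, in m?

about 0.21 m

Layer 1: α = (0.84 + 0.083×23)×10⁻⁴ = 2.749×10⁻⁴ K⁻¹
Layer 2: α = (0.84 + 0.083×15)×10⁻⁴ = 2.085×10⁻⁴ K⁻¹
Layer 3: α = (0.84 + 0.083×8.7)×10⁻⁴ = 1.5621×10⁻⁴ K⁻¹
Layer 4: α = (0.84 + 0.083×2)×10⁻⁴ = 1.006×10⁻⁴ K⁻¹
0–67 m: 67 × 2.749×10⁻⁴ × 1.6 = 0.02946928 m
Layer 2: 460 × 0.62 × 2.085×10⁻⁴ = 0.0594642 m
Layer 3: 1.5621×10⁻⁴ × 450 × 0.49 = 0.034444305 m
977–2377 m: 1.006×10⁻⁴ × 1400 × 0.65 = 0.091546 m
Δh = 0.02946928 + 0.0594642 + 0.034444305 + 0.091546 = 0.214923785 m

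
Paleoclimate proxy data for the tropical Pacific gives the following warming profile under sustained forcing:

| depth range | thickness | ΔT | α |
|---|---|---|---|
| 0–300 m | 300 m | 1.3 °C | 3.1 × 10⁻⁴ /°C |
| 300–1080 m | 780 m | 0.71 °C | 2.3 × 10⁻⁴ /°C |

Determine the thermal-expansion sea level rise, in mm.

1.3 × 300 × 3.1×10⁻⁴ = 0.12090 m
Layer 2: 2.3×10⁻⁴ × 780 × 0.71 = 0.127374 m
Δh = 0.12090 + 0.127374 = 0.248274 m ≈ 250 mm

Δh = 250 mm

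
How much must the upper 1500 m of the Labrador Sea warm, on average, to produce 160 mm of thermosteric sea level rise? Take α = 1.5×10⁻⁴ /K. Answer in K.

ΔT = Δh/(αH) = 0.16 / (1.5×10⁻⁴ × 1500) ≈ 0.7111 K

0.711 K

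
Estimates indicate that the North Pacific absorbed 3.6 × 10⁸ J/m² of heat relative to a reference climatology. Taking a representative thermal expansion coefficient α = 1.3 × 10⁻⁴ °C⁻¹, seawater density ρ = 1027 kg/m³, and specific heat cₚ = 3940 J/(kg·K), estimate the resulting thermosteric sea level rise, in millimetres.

about 12 mm

Δh = αQ/(ρcₚ) = 1.3×10⁻⁴ × 3.6×10⁸ / (1027 × 3940) ≈ 0.011566 m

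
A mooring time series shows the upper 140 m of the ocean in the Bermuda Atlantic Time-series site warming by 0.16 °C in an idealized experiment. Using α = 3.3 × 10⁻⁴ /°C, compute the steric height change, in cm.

about 0.739 cm

Δh = αΔT·H = 3.3×10⁻⁴ × 0.16 × 140 = 0.007392 m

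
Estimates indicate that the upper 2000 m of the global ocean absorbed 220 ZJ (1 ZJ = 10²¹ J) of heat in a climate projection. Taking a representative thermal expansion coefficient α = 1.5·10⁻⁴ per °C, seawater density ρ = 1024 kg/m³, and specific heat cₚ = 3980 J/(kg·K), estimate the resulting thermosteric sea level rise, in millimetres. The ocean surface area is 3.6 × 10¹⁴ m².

22.5 mm of thermosteric rise

Per unit area: Q = 220×10²¹ / (3.6×10¹⁴) ≈ 6.111×10⁸ J/m²
Δh = αQ/(ρcₚ) = 1.5×10⁻⁴ × 6.111×10⁸ / (1024 × 3980) ≈ 0.022492 m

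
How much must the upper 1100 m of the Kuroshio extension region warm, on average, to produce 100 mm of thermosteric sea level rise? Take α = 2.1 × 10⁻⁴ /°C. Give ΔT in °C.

ΔT ≈ 0.433 °C

ΔT = Δh/(αH) = 0.1 / (2.1×10⁻⁴ × 1100) ≈ 0.4329 °C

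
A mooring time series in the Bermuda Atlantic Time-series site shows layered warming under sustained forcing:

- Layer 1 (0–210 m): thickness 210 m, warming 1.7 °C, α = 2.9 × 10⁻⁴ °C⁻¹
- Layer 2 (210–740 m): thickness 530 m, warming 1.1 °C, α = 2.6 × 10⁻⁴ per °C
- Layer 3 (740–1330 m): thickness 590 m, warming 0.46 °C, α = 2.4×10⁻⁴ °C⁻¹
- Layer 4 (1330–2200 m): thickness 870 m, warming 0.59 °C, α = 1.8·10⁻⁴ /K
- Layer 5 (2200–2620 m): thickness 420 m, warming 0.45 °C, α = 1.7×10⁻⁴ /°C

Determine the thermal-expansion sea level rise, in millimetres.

445 mm

Layer 1: 2.9×10⁻⁴ × 1.7 × 210 = 0.10353 m
Layer 2: 1.1 × 530 × 2.6×10⁻⁴ = 0.15158 m
Layer 3: 2.4×10⁻⁴ × 0.46 × 590 = 0.065136 m
Layer 4: 1.8×10⁻⁴ × 0.59 × 870 = 0.092394 m
Layer 5: 1.7×10⁻⁴ × 0.45 × 420 = 0.03213 m
Δh = 0.10353 + 0.15158 + 0.065136 + 0.092394 + 0.03213 = 0.44477 m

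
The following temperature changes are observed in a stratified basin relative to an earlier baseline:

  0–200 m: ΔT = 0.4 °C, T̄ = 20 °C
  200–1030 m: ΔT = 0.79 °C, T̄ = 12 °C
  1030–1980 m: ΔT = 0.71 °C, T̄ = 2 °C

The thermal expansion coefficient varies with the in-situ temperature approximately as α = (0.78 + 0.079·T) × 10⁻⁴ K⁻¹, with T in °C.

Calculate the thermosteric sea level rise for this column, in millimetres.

Layer 1: α = (0.78 + 0.079×20)×10⁻⁴ = 2.36×10⁻⁴ K⁻¹
Layer 2: α = (0.78 + 0.079×12)×10⁻⁴ = 1.728×10⁻⁴ K⁻¹
Layer 3: α = (0.78 + 0.079×2)×10⁻⁴ = 0.938×10⁻⁴ K⁻¹
Layer 1: 2.36×10⁻⁴ × 200 × 0.4 = 0.01888 m
Layer 2: 830 × 0.79 × 1.728×10⁻⁴ = 0.11330496 m
0.71 × 950 × 0.938×10⁻⁴ = 0.0632681 m
Δh = 0.01888 + 0.11330496 + 0.0632681 = 0.19545306 m

Δh ≈ 200 mm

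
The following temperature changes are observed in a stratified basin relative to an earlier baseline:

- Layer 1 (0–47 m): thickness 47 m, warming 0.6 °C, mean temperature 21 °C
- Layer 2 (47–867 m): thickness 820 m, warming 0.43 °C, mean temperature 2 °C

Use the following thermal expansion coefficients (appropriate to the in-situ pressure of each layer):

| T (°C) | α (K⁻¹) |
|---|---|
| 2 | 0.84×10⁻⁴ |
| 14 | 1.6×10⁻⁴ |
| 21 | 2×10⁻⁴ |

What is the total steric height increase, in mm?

Layer 1 at 21 °C → α = 2×10⁻⁴ K⁻¹
Layer 2 at 2 °C → α = 0.84×10⁻⁴ K⁻¹
47 × 0.6 × 2×10⁻⁴ = 0.00564 m
47–867 m: 0.84×10⁻⁴ × 0.43 × 820 = 0.0296184 m
Δh = 0.00564 + 0.0296184 = 0.0352584 m

about 35 mm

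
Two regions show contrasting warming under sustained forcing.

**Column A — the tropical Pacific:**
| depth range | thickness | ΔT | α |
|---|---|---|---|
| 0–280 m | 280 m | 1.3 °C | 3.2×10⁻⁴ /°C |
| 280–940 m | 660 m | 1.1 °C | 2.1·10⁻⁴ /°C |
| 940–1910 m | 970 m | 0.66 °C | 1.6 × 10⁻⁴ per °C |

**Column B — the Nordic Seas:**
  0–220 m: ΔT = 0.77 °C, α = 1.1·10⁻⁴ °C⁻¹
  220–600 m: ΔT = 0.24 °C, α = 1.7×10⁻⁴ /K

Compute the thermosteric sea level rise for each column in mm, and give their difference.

Δh_A ≈ 370 mm, Δh_B ≈ 34 mm; difference ≈ 340 mm

A 0–280 m: 280 × 3.2×10⁻⁴ × 1.3 = 0.11648 m
A 280–940 m: 1.1 × 2.1×10⁻⁴ × 660 = 0.15246 m
A 940–1910 m: 970 × 0.66 × 1.6×10⁻⁴ = 0.102432 m
A total: 0.371372 m
B 0–220 m: 1.1×10⁻⁴ × 0.77 × 220 = 0.018634 m
B Layer 2: 0.24 × 380 × 1.7×10⁻⁴ = 0.015504 m
B total: 0.034138 m
Difference: 0.371372 − 0.034138 = 0.337234 m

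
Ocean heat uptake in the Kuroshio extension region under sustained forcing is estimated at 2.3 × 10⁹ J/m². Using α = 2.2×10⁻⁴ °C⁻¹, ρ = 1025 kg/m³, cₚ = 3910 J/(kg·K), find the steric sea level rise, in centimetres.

Δh = αQ/(ρcₚ) = 2.2×10⁻⁴ × 2.3×10⁹ / (1025 × 3910) ≈ 0.12626 m

13 cm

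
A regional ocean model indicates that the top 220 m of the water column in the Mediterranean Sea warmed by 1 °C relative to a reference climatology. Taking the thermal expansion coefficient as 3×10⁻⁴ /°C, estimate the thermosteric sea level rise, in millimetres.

Δh = αΔT·H = 3×10⁻⁴ × 1 × 220 = 0.06600 m

Δh = 66.0 mm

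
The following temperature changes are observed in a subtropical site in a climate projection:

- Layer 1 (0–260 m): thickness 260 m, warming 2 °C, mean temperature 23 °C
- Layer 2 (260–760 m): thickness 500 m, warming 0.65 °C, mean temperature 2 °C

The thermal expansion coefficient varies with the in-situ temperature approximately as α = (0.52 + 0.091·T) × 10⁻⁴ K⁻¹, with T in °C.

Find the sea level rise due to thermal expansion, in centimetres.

Layer 1: α = (0.52 + 0.091×23)×10⁻⁴ = 2.613×10⁻⁴ K⁻¹
Layer 2: α = (0.52 + 0.091×2)×10⁻⁴ = 0.702×10⁻⁴ K⁻¹
260 × 2 × 2.613×10⁻⁴ = 0.135876 m
260–760 m: 0.65 × 0.702×10⁻⁴ × 500 = 0.022815 m
Δh = 0.135876 + 0.022815 = 0.158691 m ≈ 15.9 cm

about 15.9 cm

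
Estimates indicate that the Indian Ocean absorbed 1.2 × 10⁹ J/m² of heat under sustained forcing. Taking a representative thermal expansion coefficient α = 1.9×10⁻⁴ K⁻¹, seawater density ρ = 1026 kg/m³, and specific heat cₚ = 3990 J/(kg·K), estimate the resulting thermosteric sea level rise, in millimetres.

Δh = αQ/(ρcₚ) = 1.9×10⁻⁴ × 1.2×10⁹ / (1026 × 3990) ≈ 0.055695 m

Δh = 55.7 mm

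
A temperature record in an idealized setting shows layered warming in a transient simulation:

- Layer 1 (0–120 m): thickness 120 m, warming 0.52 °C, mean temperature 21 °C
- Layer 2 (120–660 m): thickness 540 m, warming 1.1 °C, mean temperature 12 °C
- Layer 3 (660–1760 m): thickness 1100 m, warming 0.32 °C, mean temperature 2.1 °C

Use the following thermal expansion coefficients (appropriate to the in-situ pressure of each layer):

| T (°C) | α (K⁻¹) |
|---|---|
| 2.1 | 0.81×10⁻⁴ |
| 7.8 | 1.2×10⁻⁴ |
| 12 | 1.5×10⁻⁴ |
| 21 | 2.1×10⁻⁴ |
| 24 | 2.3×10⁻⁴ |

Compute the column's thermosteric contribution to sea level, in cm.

about 13.1 cm

Layer 1 at 21 °C → α = 2.1×10⁻⁴ K⁻¹
Layer 2 at 12 °C → α = 1.5×10⁻⁴ K⁻¹
Layer 3 at 2.1 °C → α = 0.81×10⁻⁴ K⁻¹
2.1×10⁻⁴ × 120 × 0.52 = 0.013104 m
1.1 × 540 × 1.5×10⁻⁴ = 0.08910 m
Layer 3: 0.81×10⁻⁴ × 0.32 × 1100 = 0.028512 m
Δh = 0.013104 + 0.08910 + 0.028512 = 0.130716 m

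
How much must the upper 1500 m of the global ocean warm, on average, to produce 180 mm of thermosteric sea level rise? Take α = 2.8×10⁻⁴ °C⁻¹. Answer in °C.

ΔT = Δh/(αH) = 0.18 / (2.8×10⁻⁴ × 1500) ≈ 0.4286 °C

about 0.429 °C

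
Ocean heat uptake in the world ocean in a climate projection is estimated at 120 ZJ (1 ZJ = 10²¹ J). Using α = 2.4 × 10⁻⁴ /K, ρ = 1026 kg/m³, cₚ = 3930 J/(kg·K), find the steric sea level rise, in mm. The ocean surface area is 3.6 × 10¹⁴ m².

about 19.8 mm

Per unit area: Q = 120×10²¹ / (3.6×10¹⁴) ≈ 3.333×10⁸ J/m²
Δh = αQ/(ρcₚ) = 2.4×10⁻⁴ × 3.333×10⁸ / (1026 × 3930) ≈ 0.019838 m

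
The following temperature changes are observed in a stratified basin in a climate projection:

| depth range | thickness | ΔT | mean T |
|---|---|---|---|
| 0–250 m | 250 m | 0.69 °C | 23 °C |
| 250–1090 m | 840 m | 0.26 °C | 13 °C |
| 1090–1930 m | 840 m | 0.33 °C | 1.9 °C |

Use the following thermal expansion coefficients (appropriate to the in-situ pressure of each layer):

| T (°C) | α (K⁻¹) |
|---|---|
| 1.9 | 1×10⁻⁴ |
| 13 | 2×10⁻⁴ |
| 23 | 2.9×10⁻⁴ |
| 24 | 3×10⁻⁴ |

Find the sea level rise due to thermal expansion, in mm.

Δh = 121 mm

Layer 1 at 23 °C → α = 2.9×10⁻⁴ K⁻¹
Layer 2 at 13 °C → α = 2×10⁻⁴ K⁻¹
Layer 3 at 1.9 °C → α = 1×10⁻⁴ K⁻¹
250 × 2.9×10⁻⁴ × 0.69 = 0.050025 m
2×10⁻⁴ × 0.26 × 840 = 0.04368 m
840 × 1×10⁻⁴ × 0.33 = 0.02772 m
Δh = 0.050025 + 0.04368 + 0.02772 = 0.121425 m ≈ 121 mm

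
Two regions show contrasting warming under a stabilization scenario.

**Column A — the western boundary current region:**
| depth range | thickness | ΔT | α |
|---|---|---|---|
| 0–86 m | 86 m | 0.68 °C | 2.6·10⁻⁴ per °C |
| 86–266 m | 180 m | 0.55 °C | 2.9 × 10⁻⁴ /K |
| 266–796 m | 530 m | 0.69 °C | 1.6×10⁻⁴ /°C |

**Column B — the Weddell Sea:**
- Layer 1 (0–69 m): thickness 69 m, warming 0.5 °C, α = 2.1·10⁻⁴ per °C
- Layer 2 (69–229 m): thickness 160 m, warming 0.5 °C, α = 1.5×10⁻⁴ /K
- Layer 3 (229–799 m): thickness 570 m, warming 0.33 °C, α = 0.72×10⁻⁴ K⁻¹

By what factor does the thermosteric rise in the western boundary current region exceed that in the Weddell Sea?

≈ 3.12×

A 0–86 m: 0.68 × 2.6×10⁻⁴ × 86 = 0.0152048 m
A Layer 2: 2.9×10⁻⁴ × 0.55 × 180 = 0.02871 m
A 266–796 m: 530 × 1.6×10⁻⁴ × 0.69 = 0.058512 m
A total: 0.1024268 m
B 0–69 m: 2.1×10⁻⁴ × 69 × 0.5 = 0.007245 m
B 160 × 1.5×10⁻⁴ × 0.5 = 0.01200 m
B 570 × 0.72×10⁻⁴ × 0.33 = 0.0135432 m
B total: 0.0327882 m
Ratio: 0.1024268 / 0.0327882 ≈ 3.124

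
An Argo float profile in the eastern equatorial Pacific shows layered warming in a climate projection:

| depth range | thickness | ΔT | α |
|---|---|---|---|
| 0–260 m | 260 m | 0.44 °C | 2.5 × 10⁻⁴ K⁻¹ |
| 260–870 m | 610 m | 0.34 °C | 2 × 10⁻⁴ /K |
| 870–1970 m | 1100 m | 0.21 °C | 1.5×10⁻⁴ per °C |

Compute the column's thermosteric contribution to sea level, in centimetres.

0.44 × 2.5×10⁻⁴ × 260 = 0.02860 m
Layer 2: 610 × 0.34 × 2×10⁻⁴ = 0.04148 m
Layer 3: 1.5×10⁻⁴ × 0.21 × 1100 = 0.03465 m
Δh = 0.02860 + 0.04148 + 0.03465 = 0.10473 m ≈ 10.5 cm

about 10.5 cm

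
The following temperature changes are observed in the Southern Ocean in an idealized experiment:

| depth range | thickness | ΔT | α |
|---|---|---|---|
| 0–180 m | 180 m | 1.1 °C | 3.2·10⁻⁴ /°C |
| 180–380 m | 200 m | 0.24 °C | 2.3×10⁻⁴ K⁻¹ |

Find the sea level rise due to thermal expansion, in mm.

0–180 m: 180 × 3.2×10⁻⁴ × 1.1 = 0.06336 m
180–380 m: 2.3×10⁻⁴ × 200 × 0.24 = 0.01104 m
Δh = 0.06336 + 0.01104 = 0.07440 m ≈ 74.4 mm

about 74.4 mm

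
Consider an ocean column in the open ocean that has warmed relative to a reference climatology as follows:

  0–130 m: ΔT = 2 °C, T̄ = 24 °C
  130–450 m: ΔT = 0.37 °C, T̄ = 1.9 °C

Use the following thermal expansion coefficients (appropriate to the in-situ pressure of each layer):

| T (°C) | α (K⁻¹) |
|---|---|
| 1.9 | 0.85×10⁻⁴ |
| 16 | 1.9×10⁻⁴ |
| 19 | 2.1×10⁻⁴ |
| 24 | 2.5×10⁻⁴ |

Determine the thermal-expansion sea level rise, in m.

Layer 1 at 24 °C → α = 2.5×10⁻⁴ K⁻¹
Layer 2 at 1.9 °C → α = 0.85×10⁻⁴ K⁻¹
2 × 130 × 2.5×10⁻⁴ = 0.06500 m
Layer 2: 320 × 0.85×10⁻⁴ × 0.37 = 0.010064 m
Δh = 0.06500 + 0.010064 = 0.075064 m ≈ 0.0751 m

Δh ≈ 0.0751 m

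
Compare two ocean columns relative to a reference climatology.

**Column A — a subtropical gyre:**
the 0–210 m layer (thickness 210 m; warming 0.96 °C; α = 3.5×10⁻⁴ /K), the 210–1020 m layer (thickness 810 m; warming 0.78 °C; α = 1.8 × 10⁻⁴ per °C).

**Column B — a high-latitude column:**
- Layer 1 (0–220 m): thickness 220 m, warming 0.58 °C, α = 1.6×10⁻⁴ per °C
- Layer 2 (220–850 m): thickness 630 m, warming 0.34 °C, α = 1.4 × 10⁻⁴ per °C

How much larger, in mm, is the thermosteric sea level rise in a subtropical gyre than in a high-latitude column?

A 0–210 m: 3.5×10⁻⁴ × 0.96 × 210 = 0.07056 m
A 210–1020 m: 1.8×10⁻⁴ × 0.78 × 810 = 0.113724 m
A total: 0.184284 m
B 0–220 m: 1.6×10⁻⁴ × 0.58 × 220 = 0.020416 m
B 630 × 0.34 × 1.4×10⁻⁴ = 0.029988 m
B total: 0.050404 m
Difference: 0.184284 − 0.050404 = 0.13388 m

Δh_A − Δh_B ≈ 134 mm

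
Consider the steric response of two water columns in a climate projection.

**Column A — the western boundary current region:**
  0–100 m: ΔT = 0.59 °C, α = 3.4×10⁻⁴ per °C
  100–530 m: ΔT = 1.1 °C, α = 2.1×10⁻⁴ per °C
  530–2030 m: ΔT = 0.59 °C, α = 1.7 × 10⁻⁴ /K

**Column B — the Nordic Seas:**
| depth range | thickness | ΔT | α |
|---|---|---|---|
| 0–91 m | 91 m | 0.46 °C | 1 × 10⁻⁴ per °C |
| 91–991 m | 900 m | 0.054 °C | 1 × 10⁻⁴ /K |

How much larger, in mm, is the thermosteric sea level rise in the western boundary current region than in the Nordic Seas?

A Layer 1: 100 × 0.59 × 3.4×10⁻⁴ = 0.02006 m
A 100–530 m: 1.1 × 2.1×10⁻⁴ × 430 = 0.09933 m
A 1500 × 0.59 × 1.7×10⁻⁴ = 0.15045 m
A total: 0.26984 m
B 91 × 0.46 × 1×10⁻⁴ = 0.004186 m
B 91–991 m: 0.054 × 900 × 1×10⁻⁴ = 0.00486 m
B total: 0.009046 m
Difference: 0.26984 − 0.009046 = 0.260794 m

260 mm larger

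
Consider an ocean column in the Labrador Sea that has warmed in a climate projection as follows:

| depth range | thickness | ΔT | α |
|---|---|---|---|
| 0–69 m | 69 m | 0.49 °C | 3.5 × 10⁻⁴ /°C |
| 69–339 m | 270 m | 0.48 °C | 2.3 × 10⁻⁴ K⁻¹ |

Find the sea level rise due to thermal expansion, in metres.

0–69 m: 3.5×10⁻⁴ × 0.49 × 69 = 0.0118335 m
69–339 m: 2.3×10⁻⁴ × 270 × 0.48 = 0.029808 m
Δh = 0.0118335 + 0.029808 = 0.0416415 m

0.0416 m of thermosteric rise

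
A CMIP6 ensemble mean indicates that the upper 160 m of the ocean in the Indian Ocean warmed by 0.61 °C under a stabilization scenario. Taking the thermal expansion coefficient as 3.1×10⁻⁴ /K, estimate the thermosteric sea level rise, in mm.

30.3 mm of thermosteric rise

Δh = αΔT·H = 3.1×10⁻⁴ × 0.61 × 160 = 0.030256 m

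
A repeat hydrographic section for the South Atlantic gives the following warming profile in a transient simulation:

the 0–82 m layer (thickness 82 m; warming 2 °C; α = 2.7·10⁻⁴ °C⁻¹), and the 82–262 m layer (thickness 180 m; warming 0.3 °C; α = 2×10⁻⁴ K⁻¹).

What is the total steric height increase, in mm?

55 mm

2.7×10⁻⁴ × 82 × 2 = 0.04428 m
0.3 × 2×10⁻⁴ × 180 = 0.01080 m
Δh = 0.04428 + 0.01080 = 0.05508 m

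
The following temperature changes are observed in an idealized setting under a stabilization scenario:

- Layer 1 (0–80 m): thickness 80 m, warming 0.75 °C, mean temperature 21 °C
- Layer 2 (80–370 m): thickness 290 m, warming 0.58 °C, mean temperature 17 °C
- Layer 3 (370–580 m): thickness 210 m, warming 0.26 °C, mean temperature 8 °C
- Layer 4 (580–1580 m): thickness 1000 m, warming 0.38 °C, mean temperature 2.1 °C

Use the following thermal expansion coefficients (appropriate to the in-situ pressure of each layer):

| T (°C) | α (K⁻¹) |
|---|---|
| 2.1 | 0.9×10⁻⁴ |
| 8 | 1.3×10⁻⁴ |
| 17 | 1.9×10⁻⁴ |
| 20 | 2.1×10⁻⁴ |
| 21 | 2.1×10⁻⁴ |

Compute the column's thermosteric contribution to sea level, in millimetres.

Layer 1 at 21 °C → α = 2.1×10⁻⁴ K⁻¹
Layer 2 at 17 °C → α = 1.9×10⁻⁴ K⁻¹
Layer 3 at 8 °C → α = 1.3×10⁻⁴ K⁻¹
Layer 4 at 2.1 °C → α = 0.9×10⁻⁴ K⁻¹
2.1×10⁻⁴ × 0.75 × 80 = 0.01260 m
Layer 2: 1.9×10⁻⁴ × 290 × 0.58 = 0.031958 m
370–580 m: 1.3×10⁻⁴ × 0.26 × 210 = 0.007098 m
Layer 4: 0.9×10⁻⁴ × 1000 × 0.38 = 0.03420 m
Δh = 0.01260 + 0.031958 + 0.007098 + 0.03420 = 0.085856 m

Δh = 85.9 mm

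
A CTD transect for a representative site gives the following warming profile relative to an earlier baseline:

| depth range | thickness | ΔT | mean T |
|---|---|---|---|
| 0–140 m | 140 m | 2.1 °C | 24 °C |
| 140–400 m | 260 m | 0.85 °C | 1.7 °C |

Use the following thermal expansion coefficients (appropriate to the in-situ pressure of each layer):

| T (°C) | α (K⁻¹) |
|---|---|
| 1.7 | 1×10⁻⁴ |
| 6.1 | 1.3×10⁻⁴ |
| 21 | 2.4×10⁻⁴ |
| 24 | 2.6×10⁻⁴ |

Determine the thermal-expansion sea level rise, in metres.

Δh = 0.0985 m

Layer 1 at 24 °C → α = 2.6×10⁻⁴ K⁻¹
Layer 2 at 1.7 °C → α = 1×10⁻⁴ K⁻¹
Layer 1: 2.1 × 2.6×10⁻⁴ × 140 = 0.07644 m
Layer 2: 260 × 0.85 × 1×10⁻⁴ = 0.02210 m
Δh = 0.07644 + 0.02210 = 0.09854 m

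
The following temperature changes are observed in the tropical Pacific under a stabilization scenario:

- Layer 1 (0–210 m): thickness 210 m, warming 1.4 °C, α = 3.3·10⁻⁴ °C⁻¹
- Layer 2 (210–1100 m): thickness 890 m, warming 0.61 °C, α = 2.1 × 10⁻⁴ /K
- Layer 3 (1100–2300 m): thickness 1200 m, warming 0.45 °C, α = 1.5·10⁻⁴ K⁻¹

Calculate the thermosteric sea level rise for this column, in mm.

0–210 m: 3.3×10⁻⁴ × 210 × 1.4 = 0.09702 m
0.61 × 890 × 2.1×10⁻⁴ = 0.114009 m
1.5×10⁻⁴ × 0.45 × 1200 = 0.08100 m
Δh = 0.09702 + 0.114009 + 0.08100 = 0.292029 m ≈ 290 mm

290 mm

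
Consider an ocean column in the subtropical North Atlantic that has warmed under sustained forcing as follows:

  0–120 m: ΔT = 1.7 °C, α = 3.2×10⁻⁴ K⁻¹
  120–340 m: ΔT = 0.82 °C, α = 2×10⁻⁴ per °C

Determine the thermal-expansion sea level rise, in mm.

1.7 × 3.2×10⁻⁴ × 120 = 0.06528 m
Layer 2: 2×10⁻⁴ × 0.82 × 220 = 0.03608 m
Δh = 0.06528 + 0.03608 = 0.10136 m ≈ 101 mm

Δh ≈ 101 mm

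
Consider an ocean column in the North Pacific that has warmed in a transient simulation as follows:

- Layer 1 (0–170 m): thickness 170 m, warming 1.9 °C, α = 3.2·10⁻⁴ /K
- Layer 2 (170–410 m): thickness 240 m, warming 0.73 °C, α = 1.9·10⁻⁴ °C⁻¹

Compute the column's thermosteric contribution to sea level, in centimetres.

13.7 cm of thermosteric rise

Layer 1: 170 × 1.9 × 3.2×10⁻⁴ = 0.10336 m
170–410 m: 1.9×10⁻⁴ × 240 × 0.73 = 0.033288 m
Δh = 0.10336 + 0.033288 = 0.136648 m ≈ 13.7 cm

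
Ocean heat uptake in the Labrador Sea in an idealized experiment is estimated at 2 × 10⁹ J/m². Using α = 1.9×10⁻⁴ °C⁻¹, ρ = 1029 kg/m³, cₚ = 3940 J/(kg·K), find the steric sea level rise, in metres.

Δh = αQ/(ρcₚ) = 1.9×10⁻⁴ × 2×10⁹ / (1029 × 3940) ≈ 0.093729 m

0.0937 m of thermosteric rise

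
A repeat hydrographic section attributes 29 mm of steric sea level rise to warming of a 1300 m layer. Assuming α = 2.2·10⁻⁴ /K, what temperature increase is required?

ΔT ≈ 0.101 K

ΔT = Δh/(αH) = 0.029 / (2.2×10⁻⁴ × 1300) ≈ 0.1014 K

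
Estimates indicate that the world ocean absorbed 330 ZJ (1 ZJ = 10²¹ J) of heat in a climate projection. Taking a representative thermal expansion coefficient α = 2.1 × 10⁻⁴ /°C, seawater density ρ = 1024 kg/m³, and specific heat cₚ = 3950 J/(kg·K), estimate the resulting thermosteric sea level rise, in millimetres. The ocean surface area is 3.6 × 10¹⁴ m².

48 mm of thermosteric rise

Per unit area: Q = 330×10²¹ / (3.6×10¹⁴) ≈ 9.167×10⁸ J/m²
Δh = αQ/(ρcₚ) = 2.1×10⁻⁴ × 9.167×10⁸ / (1024 × 3950) ≈ 0.047594 m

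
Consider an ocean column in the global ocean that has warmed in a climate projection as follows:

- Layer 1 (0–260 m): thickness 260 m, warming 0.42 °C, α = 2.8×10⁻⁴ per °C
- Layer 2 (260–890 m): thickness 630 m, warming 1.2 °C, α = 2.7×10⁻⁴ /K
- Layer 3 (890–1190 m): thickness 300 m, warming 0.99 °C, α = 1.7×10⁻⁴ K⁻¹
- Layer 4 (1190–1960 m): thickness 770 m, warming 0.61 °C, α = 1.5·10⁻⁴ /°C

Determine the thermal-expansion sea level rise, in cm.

Δh = 35.6 cm

Layer 1: 2.8×10⁻⁴ × 260 × 0.42 = 0.030576 m
260–890 m: 1.2 × 630 × 2.7×10⁻⁴ = 0.20412 m
1.7×10⁻⁴ × 300 × 0.99 = 0.05049 m
1190–1960 m: 770 × 0.61 × 1.5×10⁻⁴ = 0.070455 m
Δh = 0.030576 + 0.20412 + 0.05049 + 0.070455 = 0.355641 m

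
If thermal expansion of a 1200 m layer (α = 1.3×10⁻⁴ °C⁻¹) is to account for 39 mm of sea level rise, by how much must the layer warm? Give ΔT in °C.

ΔT = Δh/(αH) = 0.039 / (1.3×10⁻⁴ × 1200) = 0.2500 °C

0.250 °C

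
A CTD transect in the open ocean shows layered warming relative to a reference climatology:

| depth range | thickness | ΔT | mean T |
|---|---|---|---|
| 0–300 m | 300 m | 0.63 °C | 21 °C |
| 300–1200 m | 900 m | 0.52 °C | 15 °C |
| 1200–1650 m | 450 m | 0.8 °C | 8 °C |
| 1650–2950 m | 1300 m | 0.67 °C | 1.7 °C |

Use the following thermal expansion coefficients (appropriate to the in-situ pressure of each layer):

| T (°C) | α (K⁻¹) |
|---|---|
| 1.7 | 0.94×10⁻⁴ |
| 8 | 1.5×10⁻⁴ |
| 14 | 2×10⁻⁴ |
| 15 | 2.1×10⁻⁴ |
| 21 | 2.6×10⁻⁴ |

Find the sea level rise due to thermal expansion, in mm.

Layer 1 at 21 °C → α = 2.6×10⁻⁴ K⁻¹
Layer 2 at 15 °C → α = 2.1×10⁻⁴ K⁻¹
Layer 3 at 8 °C → α = 1.5×10⁻⁴ K⁻¹
Layer 4 at 1.7 °C → α = 0.94×10⁻⁴ K⁻¹
Layer 1: 300 × 0.63 × 2.6×10⁻⁴ = 0.04914 m
300–1200 m: 900 × 0.52 × 2.1×10⁻⁴ = 0.09828 m
Layer 3: 0.8 × 1.5×10⁻⁴ × 450 = 0.05400 m
Layer 4: 1300 × 0.94×10⁻⁴ × 0.67 = 0.081874 m
Δh = 0.04914 + 0.09828 + 0.05400 + 0.081874 = 0.283294 m ≈ 283 mm

Δh ≈ 283 mm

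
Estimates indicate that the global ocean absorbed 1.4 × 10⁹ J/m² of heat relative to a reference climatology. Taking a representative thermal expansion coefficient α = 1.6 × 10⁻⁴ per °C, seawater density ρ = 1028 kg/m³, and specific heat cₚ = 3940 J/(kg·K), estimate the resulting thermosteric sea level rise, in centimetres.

about 5.5 cm

Δh = αQ/(ρcₚ) = 1.6×10⁻⁴ × 1.4×10⁹ / (1028 × 3940) ≈ 0.055304 m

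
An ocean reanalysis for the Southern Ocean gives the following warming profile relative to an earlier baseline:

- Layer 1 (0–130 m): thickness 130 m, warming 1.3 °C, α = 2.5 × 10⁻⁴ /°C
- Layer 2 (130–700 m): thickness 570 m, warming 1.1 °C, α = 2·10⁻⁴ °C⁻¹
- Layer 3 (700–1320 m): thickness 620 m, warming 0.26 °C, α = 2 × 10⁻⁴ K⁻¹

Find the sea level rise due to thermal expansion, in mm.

200 mm

0–130 m: 1.3 × 130 × 2.5×10⁻⁴ = 0.04225 m
130–700 m: 1.1 × 2×10⁻⁴ × 570 = 0.12540 m
0.26 × 2×10⁻⁴ × 620 = 0.03224 m
Δh = 0.04225 + 0.12540 + 0.03224 = 0.19989 m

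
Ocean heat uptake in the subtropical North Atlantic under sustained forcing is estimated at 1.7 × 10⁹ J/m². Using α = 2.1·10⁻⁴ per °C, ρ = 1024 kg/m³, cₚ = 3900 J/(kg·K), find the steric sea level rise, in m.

Δh = αQ/(ρcₚ) = 2.1×10⁻⁴ × 1.7×10⁹ / (1024 × 3900) ≈ 0.089393 m

about 0.0894 m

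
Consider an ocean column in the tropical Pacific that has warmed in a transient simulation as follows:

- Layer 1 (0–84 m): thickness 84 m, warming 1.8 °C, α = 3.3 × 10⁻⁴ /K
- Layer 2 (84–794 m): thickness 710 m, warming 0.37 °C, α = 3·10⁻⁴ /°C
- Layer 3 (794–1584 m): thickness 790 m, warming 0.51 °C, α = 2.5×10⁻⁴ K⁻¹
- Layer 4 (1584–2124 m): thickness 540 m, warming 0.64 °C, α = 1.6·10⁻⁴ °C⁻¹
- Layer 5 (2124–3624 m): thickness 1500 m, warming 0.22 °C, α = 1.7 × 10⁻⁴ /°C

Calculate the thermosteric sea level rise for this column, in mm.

3.3×10⁻⁴ × 1.8 × 84 = 0.049896 m
84–794 m: 0.37 × 3×10⁻⁴ × 710 = 0.07881 m
0.51 × 790 × 2.5×10⁻⁴ = 0.100725 m
Layer 4: 0.64 × 540 × 1.6×10⁻⁴ = 0.055296 m
2124–3624 m: 0.22 × 1.7×10⁻⁴ × 1500 = 0.05610 m
Δh = 0.049896 + 0.07881 + 0.100725 + 0.055296 + 0.05610 = 0.340827 m

Δh ≈ 341 mm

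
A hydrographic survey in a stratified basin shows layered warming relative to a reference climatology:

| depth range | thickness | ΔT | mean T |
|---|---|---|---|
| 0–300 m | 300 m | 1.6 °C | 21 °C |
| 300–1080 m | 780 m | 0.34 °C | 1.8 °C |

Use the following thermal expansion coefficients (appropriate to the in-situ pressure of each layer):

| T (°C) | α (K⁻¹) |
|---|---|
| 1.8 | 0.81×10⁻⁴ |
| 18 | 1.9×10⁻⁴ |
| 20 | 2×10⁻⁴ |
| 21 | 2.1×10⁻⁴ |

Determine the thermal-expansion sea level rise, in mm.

122 mm

Layer 1 at 21 °C → α = 2.1×10⁻⁴ K⁻¹
Layer 2 at 1.8 °C → α = 0.81×10⁻⁴ K⁻¹
0–300 m: 300 × 2.1×10⁻⁴ × 1.6 = 0.10080 m
0.34 × 780 × 0.81×10⁻⁴ = 0.0214812 m
Δh = 0.10080 + 0.0214812 = 0.1222812 m ≈ 122 mm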